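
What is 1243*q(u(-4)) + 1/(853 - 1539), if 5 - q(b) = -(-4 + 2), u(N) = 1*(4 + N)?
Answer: 2558093/686 ≈ 3729.0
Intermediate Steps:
u(N) = 4 + N
q(b) = 3 (q(b) = 5 - (-1)*(-4 + 2) = 5 - (-1)*(-2) = 5 - 1*2 = 5 - 2 = 3)
1243*q(u(-4)) + 1/(853 - 1539) = 1243*3 + 1/(853 - 1539) = 3729 + 1/(-686) = 3729 - 1/686 = 2558093/686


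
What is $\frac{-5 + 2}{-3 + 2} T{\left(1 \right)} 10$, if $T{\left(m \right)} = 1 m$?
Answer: $30$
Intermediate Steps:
$T{\left(m \right)} = m$
$\frac{-5 + 2}{-3 + 2} T{\left(1 \right)} 10 = \frac{-5 + 2}{-3 + 2} \cdot 1 \cdot 10 = - \frac{3}{-1} \cdot 1 \cdot 10 = \left(-3\right) \left(-1\right) 1 \cdot 10 = 3 \cdot 1 \cdot 10 = 3 \cdot 10 = 30$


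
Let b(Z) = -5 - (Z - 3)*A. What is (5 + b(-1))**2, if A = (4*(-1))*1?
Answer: 256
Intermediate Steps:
A = -4 (A = -4*1 = -4)
b(Z) = -17 + 4*Z (b(Z) = -5 - (Z - 3)*(-4) = -5 - (-3 + Z)*(-4) = -5 - (12 - 4*Z) = -5 + (-12 + 4*Z) = -17 + 4*Z)
(5 + b(-1))**2 = (5 + (-17 + 4*(-1)))**2 = (5 + (-17 - 4))**2 = (5 - 21)**2 = (-16)**2 = 256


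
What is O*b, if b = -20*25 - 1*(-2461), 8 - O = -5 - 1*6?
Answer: 37259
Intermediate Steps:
O = 19 (O = 8 - (-5 - 1*6) = 8 - (-5 - 6) = 8 - 1*(-11) = 8 + 11 = 19)
b = 1961 (b = -500 + 2461 = 1961)
O*b = 19*1961 = 37259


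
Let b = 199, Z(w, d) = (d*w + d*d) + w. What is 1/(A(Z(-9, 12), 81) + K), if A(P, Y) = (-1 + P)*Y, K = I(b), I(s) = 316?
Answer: 1/2422 ≈ 0.00041288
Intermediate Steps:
Z(w, d) = w + d² + d*w (Z(w, d) = (d*w + d²) + w = (d² + d*w) + w = w + d² + d*w)
K = 316
A(P, Y) = Y*(-1 + P)
1/(A(Z(-9, 12), 81) + K) = 1/(81*(-1 + (-9 + 12² + 12*(-9))) + 316) = 1/(81*(-1 + (-9 + 144 - 108)) + 316) = 1/(81*(-1 + 27) + 316) = 1/(81*26 + 316) = 1/(2106 + 316) = 1/2422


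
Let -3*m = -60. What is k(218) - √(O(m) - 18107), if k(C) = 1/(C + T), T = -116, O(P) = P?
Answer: 1/102 - I*√18087 ≈ 0.0098039 - 134.49*I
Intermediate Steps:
m = 20 (m = -⅓*(-60) = 20)
k(C) = 1/(-116 + C) (k(C) = 1/(C - 116) = 1/(-116 + C))
k(218) - √(O(m) - 18107) = 1/(-116 + 218) - √(20 - 18107) = 1/102 - √(-18087) = 1/102 - I*√18087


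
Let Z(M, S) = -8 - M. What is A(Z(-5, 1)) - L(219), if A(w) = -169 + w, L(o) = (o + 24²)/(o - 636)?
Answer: -23643/139 ≈ -170.09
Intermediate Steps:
L(o) = (576 + o)/(-636 + o) (L(o) = (o + 576)/(-636 + o) = (576 + o)/(-636 + o))
A(Z(-5, 1)) - L(219) = (-169 + (-8 - 1*(-5))) - (576 + 219)/(-636 + 219) = (-169 + (-8 + 5)) - 795/(-417) = (-169 - 3) - (-1)*795/417 = -172 - 1*(-265/139) = -172 + 265/139 = -23643/139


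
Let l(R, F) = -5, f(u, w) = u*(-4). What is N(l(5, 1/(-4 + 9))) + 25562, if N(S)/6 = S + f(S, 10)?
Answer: 25652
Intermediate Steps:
f(u, w) = -4*u
N(S) = -18*S (N(S) = 6*(S - 4*S) = 6*(-3*S) = -18*S)
N(l(5, 1/(-4 + 9))) + 25562 = -18*(-5) + 25562 = 90 + 25562 = 25652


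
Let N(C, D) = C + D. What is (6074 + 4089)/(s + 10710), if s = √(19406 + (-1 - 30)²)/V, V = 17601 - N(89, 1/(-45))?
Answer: 1502091918395096714/1582938546295598865 - 8008860683*√2263/527646182098532955 ≈ 0.94893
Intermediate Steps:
V = 788041/45 (V = 17601 - (89 + 1/(-45)) = 17601 - (89 - 1/45) = 17601 - 1*4004/45 = 17601 - 4004/45 = 788041/45 ≈ 17512.)
s = 135*√2263/788041 (s = √(19406 + (-1 - 30)²)/(788041/45) = √(19406 + (-31)²)*(45/788041) = √(19406 + 961)*(45/788041) = √20367*(45/788041) = (3*√2263)*(45/788041) = 135*√2263/788041 ≈ 0.0081494)
(6074 + 4089)/(s + 10710) = (6074 + 4089)/(135*√2263/788041 + 10710) = 10163/(10710 + 135*√2263/788041)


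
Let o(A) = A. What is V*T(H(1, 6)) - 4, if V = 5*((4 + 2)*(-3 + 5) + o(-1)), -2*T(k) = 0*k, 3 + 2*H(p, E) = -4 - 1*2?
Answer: -4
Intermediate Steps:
H(p, E) = -9/2 (H(p, E) = -3/2 + (-4 - 1*2)/2 = -3/2 + (-4 - 2)/2 = -3/2 + (½)*(-6) = -3/2 - 3 = -9/2)
T(k) = 0 (T(k) = -0*k = -½*0 = 0)
V = 55 (V = 5*((4 + 2)*(-3 + 5) - 1) = 5*(6*2 - 1) = 5*(12 - 1) = 5*11 = 55)
V*T(H(1, 6)) - 4 = 55*0 - 4 = 0 - 4 = -4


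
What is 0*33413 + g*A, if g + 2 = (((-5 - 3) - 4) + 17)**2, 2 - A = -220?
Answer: 5106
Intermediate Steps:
A = 222 (A = 2 - 1*(-220) = 2 + 220 = 222)
g = 23 (g = -2 + (((-5 - 3) - 4) + 17)**2 = -2 + ((-8 - 4) + 17)**2 = -2 + (-12 + 17)**2 = -2 + 5**2 = -2 + 25 = 23)
0*33413 + g*A = 0*33413 + 23*222 = 0 + 5106 = 5106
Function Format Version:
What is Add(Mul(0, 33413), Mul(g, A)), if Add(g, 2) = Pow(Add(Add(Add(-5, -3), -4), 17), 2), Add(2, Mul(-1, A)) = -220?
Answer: 5106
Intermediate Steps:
A = 222 (A = Add(2, Mul(-1, -220)) = Add(2, 220) = 222)
g = 23 (g = Add(-2, Pow(Add(Add(Add(-5, -3), -4), 17), 2)) = Add(-2, Pow(Add(Add(-8, -4), 17), 2)) = Add(-2, Pow(Add(-12, 17), 2)) = Add(-2, Pow(5, 2)) = Add(-2, 25) = 23)
Add(Mul(0, 33413), Mul(g, A)) = Add(Mul(0, 33413), Mul(23, 222)) = Add(0, 5106) = 5106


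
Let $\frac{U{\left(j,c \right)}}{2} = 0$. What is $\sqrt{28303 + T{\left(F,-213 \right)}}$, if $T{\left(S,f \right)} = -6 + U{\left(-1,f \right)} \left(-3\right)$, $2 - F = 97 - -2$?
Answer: $\sqrt{28297} \approx 168.22$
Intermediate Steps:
$U{\left(j,c \right)} = 0$ ($U{\left(j,c \right)} = 2 \cdot 0 = 0$)
$F = -97$ ($F = 2 - \left(97 - -2\right) = 2 - \left(97 + 2\right) = 2 - 99 = -97$)
$T{\left(S,f \right)} = -6$ ($T{\left(S,f \right)} = -6 + 0 \left(-3\right) = -6 + 0 = -6$)
$\sqrt{28303 + T{\left(F,-213 \right)}} = \sqrt{28303 - 6} = \sqrt{28297}$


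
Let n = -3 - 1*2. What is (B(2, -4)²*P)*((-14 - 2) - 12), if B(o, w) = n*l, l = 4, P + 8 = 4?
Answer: 44800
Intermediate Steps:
P = -4 (P = -8 + 4 = -4)
n = -5 (n = -3 - 2 = -5)
B(o, w) = -20 (B(o, w) = -5*4 = -20)
(B(2, -4)²*P)*((-14 - 2) - 12) = ((-20)²*(-4))*((-14 - 2) - 12) = (400*(-4))*(-16 - 12) = -1600*(-28) = 44800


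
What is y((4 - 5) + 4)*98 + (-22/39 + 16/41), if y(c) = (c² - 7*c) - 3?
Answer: -2350808/1599 ≈ -1470.2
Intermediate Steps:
y(c) = -3 + c² - 7*c
y((4 - 5) + 4)*98 + (-22/39 + 16/41) = (-3 + ((4 - 5) + 4)² - 7*((4 - 5) + 4))*98 + (-22/39 + 16/41) = (-3 + (-1 + 4)² - 7*(-1 + 4))*98 + (-22*1/39 + 16*(1/41)) = (-3 + 3² - 7*3)*98 + (-22/39 + 16/41) = (-3 + 9 - 21)*98 - 278/1599 = -15*98 - 278/1599 = -1470 - 278/1599 = -2350808/1599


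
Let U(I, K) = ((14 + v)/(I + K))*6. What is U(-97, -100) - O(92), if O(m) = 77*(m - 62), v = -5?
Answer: -455124/197 ≈ -2310.3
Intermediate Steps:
U(I, K) = 54/(I + K) (U(I, K) = ((14 - 5)/(I + K))*6 = (9/(I + K))*6 = 54/(I + K))
O(m) = -4774 + 77*m (O(m) = 77*(-62 + m) = -4774 + 77*m)
U(-97, -100) - O(92) = 54/(-97 - 100) - (-4774 + 77*92) = 54/(-197) - (-4774 + 7084) = 54*(-1/197) - 1*2310 = -54/197 - 2310 = -455124/197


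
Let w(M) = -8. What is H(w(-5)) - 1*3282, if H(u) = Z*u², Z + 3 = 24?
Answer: -1938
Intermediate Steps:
Z = 21 (Z = -3 + 24 = 21)
H(u) = 21*u²
H(w(-5)) - 1*3282 = 21*(-8)² - 1*3282 = 21*64 - 3282 = 1344 - 3282 = -1938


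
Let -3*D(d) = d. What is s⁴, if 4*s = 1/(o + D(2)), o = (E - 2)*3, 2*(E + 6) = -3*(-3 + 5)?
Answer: 81/26639462656 ≈ 3.0406e-9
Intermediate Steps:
D(d) = -d/3
E = -9 (E = -6 + (-3*(-3 + 5))/2 = -6 + (-3*2)/2 = -6 + (½)*(-6) = -6 - 3 = -9)
o = -33 (o = (-9 - 2)*3 = -11*3 = -33)
s = -3/404 (s = 1/(4*(-33 - ⅓*2)) = 1/(4*(-33 - ⅔)) = 1/(4*(-101/3)) = (¼)*(-3/101) = -3/404 ≈ -0.0074257)
s⁴ = (-3/404)⁴ = 81/26639462656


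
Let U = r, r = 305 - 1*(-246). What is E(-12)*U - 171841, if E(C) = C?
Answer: -178453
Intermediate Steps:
r = 551 (r = 305 + 246 = 551)
U = 551
E(-12)*U - 171841 = -12*551 - 171841 = -6612 - 171841 = -178453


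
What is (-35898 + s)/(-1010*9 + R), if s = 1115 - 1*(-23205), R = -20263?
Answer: 11578/29353 ≈ 0.39444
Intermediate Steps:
s = 24320 (s = 1115 + 23205 = 24320)
(-35898 + s)/(-1010*9 + R) = (-35898 + 24320)/(-1010*9 - 20263) = -11578/(-9090 - 20263) = -11578/(-29353) = -11578*(-1/29353) = 11578/29353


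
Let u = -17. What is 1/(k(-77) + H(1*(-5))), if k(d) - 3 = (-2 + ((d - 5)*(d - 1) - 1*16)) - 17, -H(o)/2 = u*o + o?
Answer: 1/6204 ≈ 0.00016119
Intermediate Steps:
H(o) = 32*o (H(o) = -2*(-17*o + o) = -(-32)*o = 32*o)
k(d) = -32 + (-1 + d)*(-5 + d) (k(d) = 3 + ((-2 + ((d - 5)*(d - 1) - 1*16)) - 17) = 3 + ((-2 + ((-5 + d)*(-1 + d) - 16)) - 17) = 3 + ((-2 + ((-1 + d)*(-5 + d) - 16)) - 17) = 3 + ((-2 + (-16 + (-1 + d)*(-5 + d))) - 17) = 3 + ((-18 + (-1 + d)*(-5 + d)) - 17) = 3 + (-35 + (-1 + d)*(-5 + d)) = -32 + (-1 + d)*(-5 + d))
1/(k(-77) + H(1*(-5))) = 1/((-27 + (-77)² - 6*(-77)) + 32*(1*(-5))) = 1/((-27 + 5929 + 462) + 32*(-5)) = 1/(6364 - 160) = 1/6204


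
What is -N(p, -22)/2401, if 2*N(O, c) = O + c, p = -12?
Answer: 17/2401 ≈ 0.0070804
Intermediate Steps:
N(O, c) = O/2 + c/2 (N(O, c) = (O + c)/2 = O/2 + c/2)
-N(p, -22)/2401 = -((½)*(-12) + (½)*(-22))/2401 = -(-6 - 11)/2401 = -(-17)/2401 = -1*(-17/2401) = 17/2401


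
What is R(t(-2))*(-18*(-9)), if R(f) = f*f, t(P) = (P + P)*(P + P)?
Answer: 41472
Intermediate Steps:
t(P) = 4*P² (t(P) = (2*P)*(2*P) = 4*P²)
R(f) = f²
R(t(-2))*(-18*(-9)) = (4*(-2)²)²*(-18*(-9)) = (4*4)²*162 = 16²*162 = 256*162 = 41472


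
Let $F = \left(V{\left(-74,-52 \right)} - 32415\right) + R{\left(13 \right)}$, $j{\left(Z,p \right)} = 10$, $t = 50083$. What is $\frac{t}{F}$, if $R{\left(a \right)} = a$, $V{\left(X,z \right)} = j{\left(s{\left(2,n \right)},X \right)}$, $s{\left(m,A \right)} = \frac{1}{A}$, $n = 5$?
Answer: $- \frac{50083}{32392} \approx -1.5462$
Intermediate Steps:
$V{\left(X,z \right)} = 10$
$F = -32392$ ($F = \left(10 - 32415\right) + 13 = -32405 + 13 = -32392$)
$\frac{t}{F} = \frac{50083}{-32392} = 50083 \left(- \frac{1}{32392}\right) = - \frac{50083}{32392}$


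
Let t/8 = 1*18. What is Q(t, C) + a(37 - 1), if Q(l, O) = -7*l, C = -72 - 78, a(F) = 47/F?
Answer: -36241/36 ≈ -1006.7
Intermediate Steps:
t = 144 (t = 8*(1*18) = 8*18 = 144)
C = -150
Q(t, C) + a(37 - 1) = -7*144 + 47/(37 - 1) = -1008 + 47/36 = -36241/36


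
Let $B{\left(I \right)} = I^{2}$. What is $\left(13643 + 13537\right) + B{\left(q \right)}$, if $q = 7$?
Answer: $27229$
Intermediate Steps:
$\left(13643 + 13537\right) + B{\left(q \right)} = \left(13643 + 13537\right) + 7^{2} = 27180 + 49 = 27229$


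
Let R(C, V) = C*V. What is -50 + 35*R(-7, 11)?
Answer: -2745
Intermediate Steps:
-50 + 35*R(-7, 11) = -50 + 35*(-7*11) = -50 + 35*(-77) = -50 - 2695 = -2745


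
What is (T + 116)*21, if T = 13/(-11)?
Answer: 26523/11 ≈ 2411.2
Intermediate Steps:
T = -13/11 (T = 13*(-1/11) = -13/11 ≈ -1.1818)
(T + 116)*21 = (-13/11 + 116)*21 = (1263/11)*21 = 26523/11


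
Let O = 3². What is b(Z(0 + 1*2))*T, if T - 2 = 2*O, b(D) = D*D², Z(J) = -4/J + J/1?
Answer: 0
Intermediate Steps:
O = 9
Z(J) = J - 4/J (Z(J) = -4/J + J*1 = -4/J + J = J - 4/J)
b(D) = D³
T = 20 (T = 2 + 2*9 = 2 + 18 = 20)
b(Z(0 + 1*2))*T = ((0 + 1*2) - 4/(0 + 1*2))³*20 = ((0 + 2) - 4/(0 + 2))³*20 = (2 - 4/2)³*20 = (2 - 4*½)³*20 = (2 - 2)³*20 = 0³*20 = 0*20 = 0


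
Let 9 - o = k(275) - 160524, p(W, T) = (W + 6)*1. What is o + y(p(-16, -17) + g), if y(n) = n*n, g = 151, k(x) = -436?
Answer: 180850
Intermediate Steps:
p(W, T) = 6 + W (p(W, T) = (6 + W)*1 = 6 + W)
o = 160969 (o = 9 - (-436 - 160524) = 9 - 1*(-160960) = 9 + 160960 = 160969)
y(n) = n²
o + y(p(-16, -17) + g) = 160969 + ((6 - 16) + 151)² = 160969 + (-10 + 151)² = 160969 + 141² = 160969 + 19881 = 180850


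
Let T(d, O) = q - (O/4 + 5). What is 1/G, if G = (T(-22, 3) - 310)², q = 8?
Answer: 16/1515361 ≈ 1.0559e-5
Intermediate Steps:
T(d, O) = 3 - O/4 (T(d, O) = 8 - (O/4 + 5) = 8 - (5 + O/4) = 8 + (-5 - O/4) = 3 - O/4)
G = 1515361/16 (G = ((3 - ¼*3) - 310)² = ((3 - ¾) - 310)² = (9/4 - 310)² = (-1231/4)² = 1515361/16 ≈ 94710.)
1/G = 1/(1515361/16) = 16/1515361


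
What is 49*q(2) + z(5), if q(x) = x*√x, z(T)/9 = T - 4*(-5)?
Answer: 225 + 98*√2 ≈ 363.59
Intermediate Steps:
z(T) = 180 + 9*T (z(T) = 9*(T - 4*(-5)) = 9*(T + 20) = 9*(20 + T) = 180 + 9*T)
q(x) = x^(3/2)
49*q(2) + z(5) = 49*2^(3/2) + (180 + 9*5) = 49*(2*√2) + (180 + 45) = 98*√2 + 225 = 225 + 98*√2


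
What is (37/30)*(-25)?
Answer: -185/6 ≈ -30.833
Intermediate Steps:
(37/30)*(-25) = -185/6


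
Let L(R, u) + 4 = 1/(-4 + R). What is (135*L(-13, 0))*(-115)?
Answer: 1071225/17 ≈ 63013.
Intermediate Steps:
L(R, u) = -4 + 1/(-4 + R)
(135*L(-13, 0))*(-115) = (135*((17 - 4*(-13))/(-4 - 13)))*(-115) = (135*((17 + 52)/(-17)))*(-115) = (135*(-1/17*69))*(-115) = (135*(-69/17))*(-115) = -9315/17*(-115) = 1071225/17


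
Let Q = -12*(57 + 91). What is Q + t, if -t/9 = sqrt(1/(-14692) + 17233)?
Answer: -1776 - 27*sqrt(103328523795)/7346 ≈ -2957.5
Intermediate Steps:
Q = -1776 (Q = -12*148 = -1776)
t = -27*sqrt(103328523795)/7346 (t = -9*sqrt(1/(-14692) + 17233) = -9*sqrt(-1/14692 + 17233) = -27*sqrt(103328523795)/7346 ≈ -1181.5)
Q + t = -1776 - 27*sqrt(103328523795)/7346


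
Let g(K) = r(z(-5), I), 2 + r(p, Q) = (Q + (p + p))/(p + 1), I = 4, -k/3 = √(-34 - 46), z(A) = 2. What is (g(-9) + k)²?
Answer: -6476/9 - 16*I*√5 ≈ -719.56 - 35.777*I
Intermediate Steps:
k = -12*I*√5 (k = -3*√(-34 - 46) = -12*I*√5 ≈ -26.833*I)
r(p, Q) = -2 + (Q + 2*p)/(1 + p) (r(p, Q) = -2 + (Q + (p + p))/(p + 1) = -2 + (Q + 2*p)/(1 + p))
g(K) = ⅔ (g(K) = (-2 + 4)/(1 + 2) = 2/3 = (⅓)*2 = ⅔)
(g(-9) + k)² = (⅔ - 12*I*√5)²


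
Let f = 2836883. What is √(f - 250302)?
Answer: √2586581 ≈ 1608.3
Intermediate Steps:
√(f - 250302) = √(2836883 - 250302) = √2586581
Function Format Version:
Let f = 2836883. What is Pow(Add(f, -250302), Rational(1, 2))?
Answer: Pow(2586581, Rational(1, 2)) ≈ 1608.3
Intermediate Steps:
Pow(Add(f, -250302), Rational(1, 2)) = Pow(Add(2836883, -250302), Rational(1, 2)) = Pow(2586581, Rational(1, 2))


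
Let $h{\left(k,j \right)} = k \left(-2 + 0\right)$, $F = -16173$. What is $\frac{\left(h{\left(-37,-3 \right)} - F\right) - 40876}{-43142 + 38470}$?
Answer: $\frac{24629}{4672} \approx 5.2716$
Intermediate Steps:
$h{\left(k,j \right)} = - 2 k$ ($h{\left(k,j \right)} = k \left(-2\right) = - 2 k$)
$\frac{\left(h{\left(-37,-3 \right)} - F\right) - 40876}{-43142 + 38470} = \frac{\left(\left(-2\right) \left(-37\right) - -16173\right) - 40876}{-43142 + 38470} = \frac{\left(74 + 16173\right) - 40876}{-4672} = \left(16247 - 40876\right) \left(- \frac{1}{4672}\right) = \left(-24629\right) \left(- \frac{1}{4672}\right) = \frac{24629}{4672}$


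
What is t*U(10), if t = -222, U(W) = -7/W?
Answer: 777/5 ≈ 155.40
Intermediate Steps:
t*U(10) = -(-1554)/10 = -222*(-7/10) = 777/5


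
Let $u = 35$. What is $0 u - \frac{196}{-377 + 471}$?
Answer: $- \frac{98}{47} \approx -2.0851$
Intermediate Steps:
$0 u - \frac{196}{-377 + 471} = 0 \cdot 35 - \frac{196}{-377 + 471} = 0 - \frac{196}{94} = 0 - \frac{98}{47} = - \frac{98}{47}$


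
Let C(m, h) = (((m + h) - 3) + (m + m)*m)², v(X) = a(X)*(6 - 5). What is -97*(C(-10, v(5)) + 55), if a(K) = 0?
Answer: -3397328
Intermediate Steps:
v(X) = 0 (v(X) = 0*(6 - 5) = 0*1 = 0)
C(m, h) = (-3 + h + m + 2*m²)² (C(m, h) = (((h + m) - 3) + (2*m)*m)² = ((-3 + h + m) + 2*m²)² = (-3 + h + m + 2*m²)²)
-97*(C(-10, v(5)) + 55) = -97*((-3 + 0 - 10 + 2*(-10)²)² + 55) = -97*((-3 + 0 - 10 + 2*100)² + 55) = -97*((-3 + 0 - 10 + 200)² + 55) = -97*(187² + 55) = -97*(34969 + 55) = -97*35024 = -3397328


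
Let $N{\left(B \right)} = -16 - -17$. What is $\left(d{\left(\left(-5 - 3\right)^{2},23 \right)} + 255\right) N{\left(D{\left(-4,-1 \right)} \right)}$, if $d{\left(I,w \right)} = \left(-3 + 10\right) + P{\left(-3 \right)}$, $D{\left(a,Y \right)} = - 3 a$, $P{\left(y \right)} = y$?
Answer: $259$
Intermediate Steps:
$N{\left(B \right)} = 1$ ($N{\left(B \right)} = -16 + 17 = 1$)
$d{\left(I,w \right)} = 4$ ($d{\left(I,w \right)} = \left(-3 + 10\right) - 3 = 7 - 3 = 4$)
$\left(d{\left(\left(-5 - 3\right)^{2},23 \right)} + 255\right) N{\left(D{\left(-4,-1 \right)} \right)} = \left(4 + 255\right) 1 = 259 \cdot 1 = 259$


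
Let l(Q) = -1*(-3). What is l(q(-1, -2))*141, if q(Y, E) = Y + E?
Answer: 423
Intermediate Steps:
q(Y, E) = E + Y
l(Q) = 3
l(q(-1, -2))*141 = 3*141 = 423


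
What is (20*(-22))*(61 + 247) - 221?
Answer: -135741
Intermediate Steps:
(20*(-22))*(61 + 247) - 221 = -440*308 - 221 = -135520 - 221 = -135741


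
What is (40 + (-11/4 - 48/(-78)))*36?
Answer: 17721/13 ≈ 1363.2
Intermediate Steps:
(40 + (-11/4 - 48/(-78)))*36 = (40 + (-11*1/4 - 48*(-1/78)))*36 = (40 + (-11/4 + 8/13))*36 = (40 - 111/52)*36 = (1969/52)*36 = 17721/13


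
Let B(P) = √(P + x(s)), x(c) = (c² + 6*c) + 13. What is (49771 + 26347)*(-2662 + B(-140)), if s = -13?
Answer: -202626116 + 456708*I ≈ -2.0263e+8 + 4.5671e+5*I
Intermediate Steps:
x(c) = 13 + c² + 6*c
B(P) = √(104 + P) (B(P) = √(P + (13 + (-13)² + 6*(-13))) = √(P + (13 + 169 - 78)) = √(P + 104) = √(104 + P))
(49771 + 26347)*(-2662 + B(-140)) = (49771 + 26347)*(-2662 + √(104 - 140)) = 76118*(-2662 + √(-36)) = 76118*(-2662 + 6*I) = -202626116 + 456708*I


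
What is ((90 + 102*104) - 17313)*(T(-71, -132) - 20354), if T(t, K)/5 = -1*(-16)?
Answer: 134112510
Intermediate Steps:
T(t, K) = 80 (T(t, K) = 5*(-1*(-16)) = 5*16 = 80)
((90 + 102*104) - 17313)*(T(-71, -132) - 20354) = ((90 + 102*104) - 17313)*(80 - 20354) = ((90 + 10608) - 17313)*(-20274) = (10698 - 17313)*(-20274) = -6615*(-20274) = 134112510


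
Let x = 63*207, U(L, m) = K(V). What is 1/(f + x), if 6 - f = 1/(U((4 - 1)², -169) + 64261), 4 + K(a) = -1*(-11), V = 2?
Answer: 64268/838504595 ≈ 7.6646e-5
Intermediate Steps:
K(a) = 7 (K(a) = -4 - 1*(-11) = -4 + 11 = 7)
U(L, m) = 7
f = 385607/64268 (f = 6 - 1/(7 + 64261) = 6 - 1/64268 = 385607/64268 ≈ 6.0000)
x = 13041
1/(f + x) = 1/(385607/64268 + 13041) = 1/(838504595/64268) = 64268/838504595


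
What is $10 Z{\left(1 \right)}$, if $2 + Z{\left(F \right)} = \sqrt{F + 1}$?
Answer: $-20 + 10 \sqrt{2} \approx -5.8579$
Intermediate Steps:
$Z{\left(F \right)} = -2 + \sqrt{1 + F}$ ($Z{\left(F \right)} = -2 + \sqrt{F + 1} = -2 + \sqrt{1 + F}$)
$10 Z{\left(1 \right)} = 10 \left(-2 + \sqrt{1 + 1}\right) = 10 \left(-2 + \sqrt{2}\right) = -20 + 10 \sqrt{2}$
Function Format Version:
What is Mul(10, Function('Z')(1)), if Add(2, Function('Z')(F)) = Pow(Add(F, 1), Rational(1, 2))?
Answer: Add(-20, Mul(10, Pow(2, Rational(1, 2)))) ≈ -5.8579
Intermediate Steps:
Function('Z')(F) = Add(-2, Pow(Add(1, F), Rational(1, 2))) (Function('Z')(F) = Add(-2, Pow(Add(F, 1), Rational(1, 2))) = Add(-2, Pow(Add(1, F), Rational(1, 2))))
Mul(10, Function('Z')(1)) = Mul(10, Add(-2, Pow(Add(1, 1), Rational(1, 2)))) = Mul(10, Add(-2, Pow(2, Rational(1, 2)))) = Add(-20, Mul(10, Pow(2, Rational(1, 2))))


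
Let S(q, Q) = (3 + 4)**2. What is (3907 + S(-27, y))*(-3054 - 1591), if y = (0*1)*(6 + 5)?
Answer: -18375620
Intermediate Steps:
y = 0 (y = 0*11 = 0)
S(q, Q) = 49 (S(q, Q) = 7**2 = 49)
(3907 + S(-27, y))*(-3054 - 1591) = (3907 + 49)*(-3054 - 1591) = 3956*(-4645) = -18375620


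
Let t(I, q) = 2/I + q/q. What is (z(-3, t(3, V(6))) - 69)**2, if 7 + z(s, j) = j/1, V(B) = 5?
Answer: 49729/9 ≈ 5525.4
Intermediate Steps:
t(I, q) = 1 + 2/I (t(I, q) = 2/I + 1 = 1 + 2/I)
z(s, j) = -7 + j (z(s, j) = -7 + j/1 = -7 + j*1 = -7 + j)
(z(-3, t(3, V(6))) - 69)**2 = ((-7 + (2 + 3)/3) - 69)**2 = ((-7 + (1/3)*5) - 69)**2 = ((-7 + 5/3) - 69)**2 = (-16/3 - 69)**2 = (-223/3)**2 = 49729/9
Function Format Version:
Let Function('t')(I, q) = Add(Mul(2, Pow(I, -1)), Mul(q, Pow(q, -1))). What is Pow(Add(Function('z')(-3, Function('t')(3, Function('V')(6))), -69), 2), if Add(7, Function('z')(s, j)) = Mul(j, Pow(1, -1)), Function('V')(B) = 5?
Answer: Rational(49729, 9) ≈ 5525.4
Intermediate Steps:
Function('t')(I, q) = Add(1, Mul(2, Pow(I, -1))) (Function('t')(I, q) = Add(Mul(2, Pow(I, -1)), 1) = Add(1, Mul(2, Pow(I, -1))))
Function('z')(s, j) = Add(-7, j) (Function('z')(s, j) = Add(-7, Mul(j, Pow(1, -1))) = Add(-7, Mul(j, 1)) = Add(-7, j))
Pow(Add(Function('z')(-3, Function('t')(3, Function('V')(6))), -69), 2) = Pow(Add(Add(-7, Mul(Pow(3, -1), Add(2, 3))), -69), 2) = Pow(Add(Add(-7, Mul(Rational(1, 3), 5)), -69), 2) = Pow(Add(Add(-7, Rational(5, 3)), -69), 2) = Pow(Add(Rational(-16, 3), -69), 2) = Pow(Rational(-223, 3), 2) = Rational(49729, 9)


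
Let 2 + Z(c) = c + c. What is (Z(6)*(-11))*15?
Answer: -1650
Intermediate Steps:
Z(c) = -2 + 2*c (Z(c) = -2 + (c + c) = -2 + 2*c)
(Z(6)*(-11))*15 = ((-2 + 2*6)*(-11))*15 = ((-2 + 12)*(-11))*15 = (10*(-11))*15 = -110*15 = -1650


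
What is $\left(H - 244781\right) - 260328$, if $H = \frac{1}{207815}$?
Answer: $- \frac{104969226834}{207815} \approx -5.0511 \cdot 10^{5}$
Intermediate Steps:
$H = \frac{1}{207815} \approx 4.812 \cdot 10^{-6}$
$\left(H - 244781\right) - 260328 = \left(\frac{1}{207815} - 244781\right) - 260328 = - \frac{50869163514}{207815} - 260328 = - \frac{104969226834}{207815}$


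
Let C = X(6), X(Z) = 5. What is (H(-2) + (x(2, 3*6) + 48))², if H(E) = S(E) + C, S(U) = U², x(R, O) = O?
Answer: 5625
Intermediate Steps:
C = 5
H(E) = 5 + E² (H(E) = E² + 5 = 5 + E²)
(H(-2) + (x(2, 3*6) + 48))² = ((5 + (-2)²) + (3*6 + 48))² = ((5 + 4) + (18 + 48))² = (9 + 66)² = 75² = 5625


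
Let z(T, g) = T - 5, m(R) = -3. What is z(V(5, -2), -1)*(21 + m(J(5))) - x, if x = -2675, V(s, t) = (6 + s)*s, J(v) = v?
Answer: 3575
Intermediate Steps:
V(s, t) = s*(6 + s)
z(T, g) = -5 + T
z(V(5, -2), -1)*(21 + m(J(5))) - x = (-5 + 5*(6 + 5))*(21 - 3) - 1*(-2675) = (-5 + 5*11)*18 + 2675 = (-5 + 55)*18 + 2675 = 50*18 + 2675 = 900 + 2675 = 3575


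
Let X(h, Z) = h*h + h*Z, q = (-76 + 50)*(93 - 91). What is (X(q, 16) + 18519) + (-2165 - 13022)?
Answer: 5204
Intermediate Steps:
q = -52 (q = -26*2 = -52)
X(h, Z) = h² + Z*h
(X(q, 16) + 18519) + (-2165 - 13022) = (-52*(16 - 52) + 18519) + (-2165 - 13022) = (-52*(-36) + 18519) - 15187 = (1872 + 18519) - 15187 = 20391 - 15187 = 5204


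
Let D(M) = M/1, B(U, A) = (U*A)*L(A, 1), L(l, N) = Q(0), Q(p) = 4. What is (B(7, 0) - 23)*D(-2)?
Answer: 46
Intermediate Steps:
L(l, N) = 4
B(U, A) = 4*A*U (B(U, A) = (U*A)*4 = (A*U)*4 = 4*A*U)
D(M) = M (D(M) = M*1 = M)
(B(7, 0) - 23)*D(-2) = (4*0*7 - 23)*(-2) = (0 - 23)*(-2) = -23*(-2) = 46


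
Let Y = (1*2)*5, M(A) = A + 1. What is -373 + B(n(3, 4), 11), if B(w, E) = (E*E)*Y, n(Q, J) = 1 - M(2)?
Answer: 837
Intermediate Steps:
M(A) = 1 + A
n(Q, J) = -2 (n(Q, J) = 1 - (1 + 2) = 1 - 1*3 = 1 - 3 = -2)
Y = 10 (Y = 2*5 = 10)
B(w, E) = 10*E**2 (B(w, E) = (E*E)*10 = E**2*10 = 10*E**2)
-373 + B(n(3, 4), 11) = -373 + 10*11**2 = -373 + 10*121 = -373 + 1210 = 837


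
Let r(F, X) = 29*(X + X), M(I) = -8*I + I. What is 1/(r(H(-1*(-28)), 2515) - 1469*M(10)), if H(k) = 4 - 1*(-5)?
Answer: 1/248700 ≈ 4.0209e-6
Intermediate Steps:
M(I) = -7*I
H(k) = 9 (H(k) = 4 + 5 = 9)
r(F, X) = 58*X (r(F, X) = 29*(2*X) = 58*X)
1/(r(H(-1*(-28)), 2515) - 1469*M(10)) = 1/(58*2515 - (-10283)*10) = 1/(145870 - 1469*(-70)) = 1/(145870 + 102830) = 1/248700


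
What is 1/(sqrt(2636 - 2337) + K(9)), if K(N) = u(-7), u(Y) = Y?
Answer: 7/250 + sqrt(299)/250 ≈ 0.097166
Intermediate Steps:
K(N) = -7
1/(sqrt(2636 - 2337) + K(9)) = 1/(sqrt(2636 - 2337) - 7) = 1/(sqrt(299) - 7) = 1/(-7 + sqrt(299))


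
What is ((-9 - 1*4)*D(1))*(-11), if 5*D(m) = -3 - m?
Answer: -572/5 ≈ -114.40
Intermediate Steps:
D(m) = -⅗ - m/5 (D(m) = (-3 - m)/5 = -⅗ - m/5)
((-9 - 1*4)*D(1))*(-11) = ((-9 - 1*4)*(-⅗ - ⅕*1))*(-11) = ((-9 - 4)*(-⅗ - ⅕))*(-11) = -13*(-⅘)*(-11) = (52/5)*(-11) = -572/5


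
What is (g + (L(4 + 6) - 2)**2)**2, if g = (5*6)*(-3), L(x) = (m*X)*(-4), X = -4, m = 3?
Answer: 4104676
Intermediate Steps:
L(x) = 48 (L(x) = (3*(-4))*(-4) = -12*(-4) = 48)
g = -90 (g = 30*(-3) = -90)
(g + (L(4 + 6) - 2)**2)**2 = (-90 + (48 - 2)**2)**2 = (-90 + 46**2)**2 = (-90 + 2116)**2 = 2026**2 = 4104676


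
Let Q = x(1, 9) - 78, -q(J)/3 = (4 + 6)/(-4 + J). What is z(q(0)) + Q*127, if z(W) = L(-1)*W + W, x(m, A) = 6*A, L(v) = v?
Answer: -3048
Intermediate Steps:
q(J) = -30/(-4 + J) (q(J) = -3*(4 + 6)/(-4 + J) = -30/(-4 + J))
Q = -24 (Q = 6*9 - 78 = 54 - 78 = -24)
z(W) = 0 (z(W) = -W + W = 0)
z(q(0)) + Q*127 = 0 - 24*127 = 0 - 3048 = -3048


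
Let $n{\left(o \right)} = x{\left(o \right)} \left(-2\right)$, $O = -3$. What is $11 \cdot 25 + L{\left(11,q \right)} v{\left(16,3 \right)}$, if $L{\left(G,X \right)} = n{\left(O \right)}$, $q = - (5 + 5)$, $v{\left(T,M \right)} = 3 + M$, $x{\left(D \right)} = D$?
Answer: $311$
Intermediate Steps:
$n{\left(o \right)} = - 2 o$ ($n{\left(o \right)} = o \left(-2\right) = - 2 o$)
$q = -10$ ($q = \left(-1\right) 10 = -10$)
$L{\left(G,X \right)} = 6$ ($L{\left(G,X \right)} = \left(-2\right) \left(-3\right) = 6$)
$11 \cdot 25 + L{\left(11,q \right)} v{\left(16,3 \right)} = 11 \cdot 25 + 6 \left(3 + 3\right) = 275 + 6 \cdot 6 = 275 + 36 = 311$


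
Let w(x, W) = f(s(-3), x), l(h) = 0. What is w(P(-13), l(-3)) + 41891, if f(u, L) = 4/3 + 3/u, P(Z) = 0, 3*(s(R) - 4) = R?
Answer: 125680/3 ≈ 41893.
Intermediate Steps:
s(R) = 4 + R/3
f(u, L) = 4/3 + 3/u (f(u, L) = 4*(⅓) + 3/u = 4/3 + 3/u)
w(x, W) = 7/3 (w(x, W) = 4/3 + 3/(4 + (⅓)*(-3)) = 4/3 + 3/(4 - 1) = 4/3 + 3/3 = 4/3 + 3*(⅓) = 4/3 + 1 = 7/3)
w(P(-13), l(-3)) + 41891 = 7/3 + 41891 = 125680/3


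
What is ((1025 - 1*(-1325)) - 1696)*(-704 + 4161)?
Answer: 2260878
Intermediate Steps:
((1025 - 1*(-1325)) - 1696)*(-704 + 4161) = ((1025 + 1325) - 1696)*3457 = (2350 - 1696)*3457 = 654*3457 = 2260878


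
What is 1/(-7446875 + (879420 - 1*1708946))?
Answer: -1/8276401 ≈ -1.2083e-7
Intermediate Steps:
1/(-7446875 + (879420 - 1*1708946)) = 1/(-7446875 + (879420 - 1708946)) = 1/(-7446875 - 829526) = 1/(-8276401) = -1/8276401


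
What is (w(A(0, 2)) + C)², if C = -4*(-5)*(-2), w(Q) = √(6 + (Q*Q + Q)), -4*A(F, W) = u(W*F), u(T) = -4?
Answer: 1608 - 160*√2 ≈ 1381.7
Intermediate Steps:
A(F, W) = 1 (A(F, W) = -¼*(-4) = 1)
w(Q) = √(6 + Q + Q²) (w(Q) = √(6 + (Q² + Q)) = √(6 + (Q + Q²)) = √(6 + Q + Q²))
C = -40 (C = 20*(-2) = -40)
(w(A(0, 2)) + C)² = (√(6 + 1 + 1²) - 40)² = (√(6 + 1 + 1) - 40)² = (√8 - 40)² = (2*√2 - 40)² = (-40 + 2*√2)²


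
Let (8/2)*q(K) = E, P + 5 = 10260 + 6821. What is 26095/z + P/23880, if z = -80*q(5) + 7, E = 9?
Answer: -51682871/344270 ≈ -150.12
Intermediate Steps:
P = 17076 (P = -5 + (10260 + 6821) = -5 + 17081 = 17076)
q(K) = 9/4 (q(K) = (¼)*9 = 9/4)
z = -173 (z = -80*9/4 + 7 = -180 + 7 = -173)
26095/z + P/23880 = 26095/(-173) + 17076/23880 = 26095*(-1/173) + 17076*(1/23880) = -26095/173 + 1423/1990 = -51682871/344270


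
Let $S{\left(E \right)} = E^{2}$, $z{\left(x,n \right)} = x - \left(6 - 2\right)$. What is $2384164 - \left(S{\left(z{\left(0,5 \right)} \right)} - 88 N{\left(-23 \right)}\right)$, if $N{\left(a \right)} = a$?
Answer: $2382124$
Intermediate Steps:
$z{\left(x,n \right)} = -4 + x$ ($z{\left(x,n \right)} = x - \left(6 - 2\right) = x - 4 = -4 + x$)
$2384164 - \left(S{\left(z{\left(0,5 \right)} \right)} - 88 N{\left(-23 \right)}\right) = 2384164 - \left(\left(-4 + 0\right)^{2} - -2024\right) = 2384164 - \left(\left(-4\right)^{2} + 2024\right) = 2384164 - \left(16 + 2024\right) = 2384164 - 2040 = 2382124$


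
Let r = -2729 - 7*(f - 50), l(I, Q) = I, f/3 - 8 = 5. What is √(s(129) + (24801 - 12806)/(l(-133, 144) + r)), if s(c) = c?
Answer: 11*√319718/557 ≈ 11.167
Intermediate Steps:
f = 39 (f = 24 + 3*5 = 24 + 15 = 39)
r = -2652 (r = -2729 - 7*(39 - 50) = -2729 - 7*(-11) = -2729 - 1*(-77) = -2729 + 77 = -2652)
√(s(129) + (24801 - 12806)/(l(-133, 144) + r)) = √(129 + (24801 - 12806)/(-133 - 2652)) = √(129 + 11995/(-2785)) = √(129 + 11995*(-1/2785)) = √(129 - 2399/557) = √(69454/557) = 11*√319718/557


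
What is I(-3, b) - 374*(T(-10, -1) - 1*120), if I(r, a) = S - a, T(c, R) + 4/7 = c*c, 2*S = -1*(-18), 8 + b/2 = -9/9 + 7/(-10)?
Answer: 270274/35 ≈ 7722.1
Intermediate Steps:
b = -97/5 (b = -16 + 2*(-9/9 + 7/(-10)) = -16 + 2*(-9*1/9 + 7*(-1/10)) = -16 + 2*(-1 - 7/10) = -16 + 2*(-17/10) = -16 - 17/5 = -97/5 ≈ -19.400)
S = 9 (S = (-1*(-18))/2 = (1/2)*18 = 9)
T(c, R) = -4/7 + c**2 (T(c, R) = -4/7 + c*c = -4/7 + c**2)
I(r, a) = 9 - a
I(-3, b) - 374*(T(-10, -1) - 1*120) = (9 - 1*(-97/5)) - 374*((-4/7 + (-10)**2) - 1*120) = (9 + 97/5) - 374*((-4/7 + 100) - 120) = 142/5 - 374*(696/7 - 120) = 142/5 - 374*(-144/7) = 142/5 + 53856/7 = 270274/35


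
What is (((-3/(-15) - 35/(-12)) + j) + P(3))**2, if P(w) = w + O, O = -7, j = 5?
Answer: 61009/3600 ≈ 16.947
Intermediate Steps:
P(w) = -7 + w (P(w) = w - 7 = -7 + w)
(((-3/(-15) - 35/(-12)) + j) + P(3))**2 = (((-3/(-15) - 35/(-12)) + 5) + (-7 + 3))**2 = (((-3*(-1/15) - 35*(-1/12)) + 5) - 4)**2 = (((1/5 + 35/12) + 5) - 4)**2 = ((187/60 + 5) - 4)**2 = (487/60 - 4)**2 = (247/60)**2 = 61009/3600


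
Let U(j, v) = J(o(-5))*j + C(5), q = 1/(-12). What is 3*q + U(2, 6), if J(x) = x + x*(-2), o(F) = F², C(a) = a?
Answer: -181/4 ≈ -45.250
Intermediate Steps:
J(x) = -x (J(x) = x - 2*x = -x)
q = -1/12 ≈ -0.083333
U(j, v) = 5 - 25*j (U(j, v) = (-1*(-5)²)*j + 5 = (-1*25)*j + 5 = -25*j + 5 = 5 - 25*j)
3*q + U(2, 6) = 3*(-1/12) + (5 - 25*2) = -¼ + (5 - 50) = -¼ - 45 = -181/4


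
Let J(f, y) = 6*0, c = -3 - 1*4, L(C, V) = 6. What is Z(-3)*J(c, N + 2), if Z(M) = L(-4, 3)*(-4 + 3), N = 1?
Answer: 0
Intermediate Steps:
Z(M) = -6 (Z(M) = 6*(-4 + 3) = 6*(-1) = -6)
c = -7 (c = -3 - 4 = -7)
J(f, y) = 0
Z(-3)*J(c, N + 2) = -6*0 = 0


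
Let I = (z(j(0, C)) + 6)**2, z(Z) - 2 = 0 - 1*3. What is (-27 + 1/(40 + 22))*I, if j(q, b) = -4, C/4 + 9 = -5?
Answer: -41825/62 ≈ -674.60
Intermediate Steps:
C = -56 (C = -36 + 4*(-5) = -36 - 20 = -56)
z(Z) = -1 (z(Z) = 2 + (0 - 1*3) = 2 + (0 - 3) = 2 - 3 = -1)
I = 25 (I = (-1 + 6)**2 = 5**2 = 25)
(-27 + 1/(40 + 22))*I = (-27 + 1/(40 + 22))*25 = (-27 + 1/62)*25 = -1673/62*25 = -41825/62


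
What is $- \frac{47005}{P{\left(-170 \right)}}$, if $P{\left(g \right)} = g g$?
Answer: $- \frac{553}{340} \approx -1.6265$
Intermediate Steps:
$P{\left(g \right)} = g^{2}$
$- \frac{47005}{P{\left(-170 \right)}} = - \frac{47005}{\left(-170\right)^{2}} = - \frac{47005}{28900} = \left(-47005\right) \frac{1}{28900} = - \frac{553}{340}$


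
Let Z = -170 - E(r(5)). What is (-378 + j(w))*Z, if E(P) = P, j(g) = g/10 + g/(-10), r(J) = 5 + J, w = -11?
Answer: 68040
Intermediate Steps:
j(g) = 0 (j(g) = g*(1/10) + g*(-1/10) = g/10 - g/10 = 0)
Z = -180 (Z = -170 - (5 + 5) = -170 - 1*10 = -170 - 10 = -180)
(-378 + j(w))*Z = (-378 + 0)*(-180) = -378*(-180) = 68040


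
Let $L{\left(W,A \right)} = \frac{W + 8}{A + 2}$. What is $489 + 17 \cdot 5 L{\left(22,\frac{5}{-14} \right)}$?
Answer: $\frac{46947}{23} \approx 2041.2$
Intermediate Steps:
$L{\left(W,A \right)} = \frac{8 + W}{2 + A}$
$489 + 17 \cdot 5 L{\left(22,\frac{5}{-14} \right)} = 489 + 17 \cdot 5 \frac{8 + 22}{2 + \frac{5}{-14}} = 489 + 85 \frac{1}{2 + 5 \left(- \frac{1}{14}\right)} 30 = 489 + 85 \frac{1}{2 - \frac{5}{14}} \cdot 30 = 489 + 85 \frac{1}{\frac{23}{14}} \cdot 30 = 489 + 85 \cdot \frac{14}{23} \cdot 30 = 489 + 85 \cdot \frac{420}{23} = 489 + \frac{35700}{23} = \frac{46947}{23}$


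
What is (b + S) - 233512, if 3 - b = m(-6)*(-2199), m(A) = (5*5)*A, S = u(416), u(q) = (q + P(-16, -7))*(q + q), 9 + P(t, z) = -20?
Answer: -241375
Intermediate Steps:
P(t, z) = -29 (P(t, z) = -9 - 20 = -29)
u(q) = 2*q*(-29 + q) (u(q) = (q - 29)*(q + q) = (-29 + q)*(2*q) = 2*q*(-29 + q))
S = 321984 (S = 2*416*(-29 + 416) = 2*416*387 = 321984)
m(A) = 25*A
b = -329847 (b = 3 - 25*(-6)*(-2199) = 3 - (-150)*(-2199) = 3 - 1*329850 = 3 - 329850 = -329847)
(b + S) - 233512 = (-329847 + 321984) - 233512 = -7863 - 233512 = -241375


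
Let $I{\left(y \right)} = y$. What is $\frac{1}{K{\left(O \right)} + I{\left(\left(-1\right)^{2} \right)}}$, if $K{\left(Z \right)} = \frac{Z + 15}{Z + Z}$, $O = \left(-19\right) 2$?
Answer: $\frac{76}{99} \approx 0.76768$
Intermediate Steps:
$O = -38$
$K{\left(Z \right)} = \frac{15 + Z}{2 Z}$
$\frac{1}{K{\left(O \right)} + I{\left(\left(-1\right)^{2} \right)}} = \frac{1}{\frac{15 - 38}{2 \left(-38\right)} + \left(-1\right)^{2}} = \frac{1}{\frac{1}{2} \left(- \frac{1}{38}\right) \left(-23\right) + 1} = \frac{1}{\frac{23}{76} + 1} = \frac{1}{\frac{99}{76}} = \frac{76}{99}$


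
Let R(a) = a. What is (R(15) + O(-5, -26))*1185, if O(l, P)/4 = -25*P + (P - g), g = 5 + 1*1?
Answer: 2947095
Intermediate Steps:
g = 6 (g = 5 + 1 = 6)
O(l, P) = -24 - 96*P (O(l, P) = 4*(-25*P + (P - 1*6)) = 4*(-25*P + (P - 6)) = 4*(-25*P + (-6 + P)) = 4*(-6 - 24*P) = -24 - 96*P)
(R(15) + O(-5, -26))*1185 = (15 + (-24 - 96*(-26)))*1185 = (15 + (-24 + 2496))*1185 = (15 + 2472)*1185 = 2487*1185 = 2947095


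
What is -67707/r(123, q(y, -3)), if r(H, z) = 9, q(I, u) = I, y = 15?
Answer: -7523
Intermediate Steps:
-67707/r(123, q(y, -3)) = -67707/9 = -67707*⅑ = -7523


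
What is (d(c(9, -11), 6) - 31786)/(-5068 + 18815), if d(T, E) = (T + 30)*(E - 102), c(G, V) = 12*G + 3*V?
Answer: -41866/13747 ≈ -3.0455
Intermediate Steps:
c(G, V) = 3*V + 12*G
d(T, E) = (-102 + E)*(30 + T) (d(T, E) = (30 + T)*(-102 + E) = (-102 + E)*(30 + T))
(d(c(9, -11), 6) - 31786)/(-5068 + 18815) = ((-3060 - 102*(3*(-11) + 12*9) + 30*6 + 6*(3*(-11) + 12*9)) - 31786)/(-5068 + 18815) = ((-3060 - 102*(-33 + 108) + 180 + 6*(-33 + 108)) - 31786)/13747 = ((-3060 - 102*75 + 180 + 6*75) - 31786)*(1/13747) = ((-3060 - 7650 + 180 + 450) - 31786)*(1/13747) = (-10080 - 31786)*(1/13747) = -41866*1/13747 = -41866/13747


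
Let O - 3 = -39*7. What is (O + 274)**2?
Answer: 16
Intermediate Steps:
O = -270 (O = 3 - 39*7 = 3 - 273 = -270)
(O + 274)**2 = (-270 + 274)**2 = 4**2 = 16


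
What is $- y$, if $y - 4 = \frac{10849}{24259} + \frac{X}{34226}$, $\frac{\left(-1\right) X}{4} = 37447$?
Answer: $- \frac{29382459}{415144267} \approx -0.070776$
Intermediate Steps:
$X = -149788$ ($X = \left(-4\right) 37447 = -149788$)
$y = \frac{29382459}{415144267}$ ($y = 4 + \left(\frac{10849}{24259} - \frac{149788}{34226}\right) = 4 + \left(10849 \cdot \frac{1}{24259} - \frac{74894}{17113}\right) = 4 + \left(\frac{10849}{24259} - \frac{74894}{17113}\right) = 4 - \frac{1631194609}{415144267} = \frac{29382459}{415144267} \approx 0.070776$)
$- y = \left(-1\right) \frac{29382459}{415144267} = - \frac{29382459}{415144267}$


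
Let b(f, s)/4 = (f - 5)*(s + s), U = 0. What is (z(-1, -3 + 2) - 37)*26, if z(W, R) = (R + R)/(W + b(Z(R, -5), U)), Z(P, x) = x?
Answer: -910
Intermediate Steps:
b(f, s) = 8*s*(-5 + f) (b(f, s) = 4*((f - 5)*(s + s)) = 4*((-5 + f)*(2*s)) = 4*(2*s*(-5 + f)) = 8*s*(-5 + f))
z(W, R) = 2*R/W (z(W, R) = (R + R)/(W + 8*0*(-5 - 5)) = (2*R)/(W + 8*0*(-10)) = (2*R)/(W + 0) = (2*R)/W = 2*R/W)
(z(-1, -3 + 2) - 37)*26 = (2*(-3 + 2)/(-1) - 37)*26 = (2*(-1)*(-1) - 37)*26 = (2 - 37)*26 = -35*26 = -910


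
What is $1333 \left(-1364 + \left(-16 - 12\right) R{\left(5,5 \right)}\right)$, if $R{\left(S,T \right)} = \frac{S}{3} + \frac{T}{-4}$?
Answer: $- \frac{5501291}{3} \approx -1.8338 \cdot 10^{6}$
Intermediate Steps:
$R{\left(S,T \right)} = - \frac{T}{4} + \frac{S}{3}$ ($R{\left(S,T \right)} = S \frac{1}{3} + T \left(- \frac{1}{4}\right) = \frac{S}{3} - \frac{T}{4} = - \frac{T}{4} + \frac{S}{3}$)
$1333 \left(-1364 + \left(-16 - 12\right) R{\left(5,5 \right)}\right) = 1333 \left(-1364 + \left(-16 - 12\right) \left(\left(- \frac{1}{4}\right) 5 + \frac{1}{3} \cdot 5\right)\right) = 1333 \left(-1364 - 28 \left(- \frac{5}{4} + \frac{5}{3}\right)\right) = 1333 \left(-1364 - \frac{35}{3}\right) = 1333 \left(- \frac{4127}{3}\right) = - \frac{5501291}{3}$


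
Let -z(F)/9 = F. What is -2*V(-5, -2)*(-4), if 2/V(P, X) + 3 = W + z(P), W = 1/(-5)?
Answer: 80/209 ≈ 0.38278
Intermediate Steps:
z(F) = -9*F
W = -⅕ ≈ -0.20000
V(P, X) = 2/(-16/5 - 9*P) (V(P, X) = 2/(-3 + (-⅕ - 9*P)) = 2/(-16/5 - 9*P))
-2*V(-5, -2)*(-4) = -(-20)/(16 + 45*(-5))*(-4) = -(-20)/(16 - 225)*(-4) = -(-20)/(-209)*(-4) = -(-20)*(-1)/209*(-4) = -2*10/209*(-4) = -20/209*(-4) = 80/209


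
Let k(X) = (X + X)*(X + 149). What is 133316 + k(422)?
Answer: 615240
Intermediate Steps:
k(X) = 2*X*(149 + X) (k(X) = (2*X)*(149 + X) = 2*X*(149 + X))
133316 + k(422) = 133316 + 2*422*(149 + 422) = 133316 + 2*422*571 = 133316 + 481924 = 615240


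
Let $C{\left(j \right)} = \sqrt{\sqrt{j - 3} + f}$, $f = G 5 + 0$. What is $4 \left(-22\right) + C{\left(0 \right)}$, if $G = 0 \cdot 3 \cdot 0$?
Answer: $-88 + \sqrt[4]{-3} \approx -87.069 + 0.9306 i$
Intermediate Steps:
$G = 0$ ($G = 0 \cdot 0 = 0$)
$f = 0$ ($f = 0 \cdot 5 + 0 = 0 + 0 = 0$)
$C{\left(j \right)} = \sqrt[4]{-3 + j}$ ($C{\left(j \right)} = \sqrt{\sqrt{j - 3} + 0} = \sqrt{\sqrt{-3 + j} + 0} = \sqrt{\sqrt{-3 + j}} = \sqrt[4]{-3 + j}$)
$4 \left(-22\right) + C{\left(0 \right)} = 4 \left(-22\right) + \sqrt[4]{-3 + 0} = -88 + \sqrt[4]{-3}$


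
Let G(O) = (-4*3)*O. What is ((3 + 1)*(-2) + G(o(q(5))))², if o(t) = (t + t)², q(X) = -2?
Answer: 40000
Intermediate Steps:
o(t) = 4*t² (o(t) = (2*t)² = 4*t²)
G(O) = -12*O
((3 + 1)*(-2) + G(o(q(5))))² = ((3 + 1)*(-2) - 48*(-2)²)² = (4*(-2) - 48*4)² = (-8 - 12*16)² = (-8 - 192)² = (-200)² = 40000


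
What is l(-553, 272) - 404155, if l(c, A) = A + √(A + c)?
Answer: -403883 + I*√281 ≈ -4.0388e+5 + 16.763*I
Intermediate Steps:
l(-553, 272) - 404155 = (272 + √(272 - 553)) - 404155 = (272 + √(-281)) - 404155 = (272 + I*√281) - 404155 = -403883 + I*√281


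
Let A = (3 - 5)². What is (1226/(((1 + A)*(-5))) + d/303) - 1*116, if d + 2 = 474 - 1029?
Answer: -1264103/7575 ≈ -166.88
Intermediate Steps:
A = 4 (A = (-2)² = 4)
d = -557 (d = -2 + (474 - 1029) = -2 - 555 = -557)
(1226/(((1 + A)*(-5))) + d/303) - 1*116 = (1226/(((1 + 4)*(-5))) - 557/303) - 1*116 = (1226/((5*(-5))) - 557*1/303) - 116 = (1226/(-25) - 557/303) - 116 = (1226*(-1/25) - 557/303) - 116 = (-1226/25 - 557/303) - 116 = -385403/7575 - 116 = -1264103/7575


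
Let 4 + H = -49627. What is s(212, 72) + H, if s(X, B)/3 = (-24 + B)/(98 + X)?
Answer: -7692733/155 ≈ -49631.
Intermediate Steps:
H = -49631 (H = -4 - 49627 = -49631)
s(X, B) = 3*(-24 + B)/(98 + X) (s(X, B) = 3*((-24 + B)/(98 + X)) = 3*(-24 + B)/(98 + X))
s(212, 72) + H = 3*(-24 + 72)/(98 + 212) - 49631 = 3*48/310 - 49631 = 3*(1/310)*48 - 49631 = 72/155 - 49631 = -7692733/155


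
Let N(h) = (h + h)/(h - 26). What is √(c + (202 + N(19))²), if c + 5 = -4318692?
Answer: I*√209722777/7 ≈ 2068.8*I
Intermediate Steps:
c = -4318697 (c = -5 - 4318692 = -4318697)
N(h) = 2*h/(-26 + h) (N(h) = (2*h)/(-26 + h) = 2*h/(-26 + h))
√(c + (202 + N(19))²) = √(-4318697 + (202 + 2*19/(-26 + 19))²) = √(-4318697 + (202 + 2*19/(-7))²) = √(-4318697 + (202 + 2*19*(-⅐))²) = √(-4318697 + (202 - 38/7)²) = √(-4318697 + (1376/7)²) = √(-4318697 + 1893376/49) = √(-209722777/49) = I*√209722777/7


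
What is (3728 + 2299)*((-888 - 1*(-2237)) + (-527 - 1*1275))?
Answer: -2730231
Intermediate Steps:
(3728 + 2299)*((-888 - 1*(-2237)) + (-527 - 1*1275)) = 6027*((-888 + 2237) + (-527 - 1275)) = 6027*(1349 - 1802) = 6027*(-453) = -2730231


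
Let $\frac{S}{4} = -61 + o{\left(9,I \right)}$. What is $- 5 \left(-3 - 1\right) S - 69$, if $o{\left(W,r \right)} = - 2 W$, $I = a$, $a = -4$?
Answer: $-6389$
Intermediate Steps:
$I = -4$
$S = -316$ ($S = 4 \left(-61 - 18\right) = 4 \left(-79\right) = -316$)
$- 5 \left(-3 - 1\right) S - 69 = - 5 \left(-3 - 1\right) \left(-316\right) - 69 = \left(-5\right) \left(-4\right) \left(-316\right) - 69 = 20 \left(-316\right) - 69 = -6320 - 69 = -6389$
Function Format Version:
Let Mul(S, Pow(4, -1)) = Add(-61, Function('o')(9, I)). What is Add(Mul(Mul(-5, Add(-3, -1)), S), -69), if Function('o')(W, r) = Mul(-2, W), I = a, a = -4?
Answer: -6389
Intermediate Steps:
I = -4
S = -316 (S = Mul(4, Add(-61, Mul(-2, 9))) = Mul(4, Add(-61, -18)) = Mul(4, -79) = -316)
Add(Mul(Mul(-5, Add(-3, -1)), S), -69) = Add(Mul(Mul(-5, Add(-3, -1)), -316), -69) = Add(Mul(Mul(-5, -4), -316), -69) = Add(Mul(20, -316), -69) = Add(-6320, -69) = -6389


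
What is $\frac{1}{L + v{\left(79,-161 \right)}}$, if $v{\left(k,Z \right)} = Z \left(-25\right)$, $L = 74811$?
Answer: $\frac{1}{78836} \approx 1.2685 \cdot 10^{-5}$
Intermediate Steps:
$v{\left(k,Z \right)} = - 25 Z$
$\frac{1}{L + v{\left(79,-161 \right)}} = \frac{1}{74811 - -4025} = \frac{1}{74811 + 4025} = \frac{1}{78836}$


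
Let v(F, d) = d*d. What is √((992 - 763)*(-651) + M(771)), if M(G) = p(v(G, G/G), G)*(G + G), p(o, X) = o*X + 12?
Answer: √1058307 ≈ 1028.7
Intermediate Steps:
v(F, d) = d²
p(o, X) = 12 + X*o (p(o, X) = X*o + 12 = 12 + X*o)
M(G) = 2*G*(12 + G) (M(G) = (12 + G*(G/G)²)*(G + G) = (12 + G*1²)*(2*G) = (12 + G*1)*(2*G) = (12 + G)*(2*G) = 2*G*(12 + G))
√((992 - 763)*(-651) + M(771)) = √((992 - 763)*(-651) + 2*771*(12 + 771)) = √(229*(-651) + 2*771*783) = √(-149079 + 1207386) = √1058307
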